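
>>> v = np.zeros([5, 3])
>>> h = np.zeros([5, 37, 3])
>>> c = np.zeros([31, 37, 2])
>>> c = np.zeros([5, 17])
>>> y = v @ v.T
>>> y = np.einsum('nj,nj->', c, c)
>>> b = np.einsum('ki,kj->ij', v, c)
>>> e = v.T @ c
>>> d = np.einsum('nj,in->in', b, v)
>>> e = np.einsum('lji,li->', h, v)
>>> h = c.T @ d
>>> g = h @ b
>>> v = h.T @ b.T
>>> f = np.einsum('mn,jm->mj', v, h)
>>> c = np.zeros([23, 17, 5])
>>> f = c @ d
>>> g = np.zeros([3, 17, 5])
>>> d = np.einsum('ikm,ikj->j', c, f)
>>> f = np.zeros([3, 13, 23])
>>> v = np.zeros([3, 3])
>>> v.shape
(3, 3)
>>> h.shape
(17, 3)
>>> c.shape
(23, 17, 5)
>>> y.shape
()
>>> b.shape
(3, 17)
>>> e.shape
()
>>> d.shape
(3,)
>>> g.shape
(3, 17, 5)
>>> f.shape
(3, 13, 23)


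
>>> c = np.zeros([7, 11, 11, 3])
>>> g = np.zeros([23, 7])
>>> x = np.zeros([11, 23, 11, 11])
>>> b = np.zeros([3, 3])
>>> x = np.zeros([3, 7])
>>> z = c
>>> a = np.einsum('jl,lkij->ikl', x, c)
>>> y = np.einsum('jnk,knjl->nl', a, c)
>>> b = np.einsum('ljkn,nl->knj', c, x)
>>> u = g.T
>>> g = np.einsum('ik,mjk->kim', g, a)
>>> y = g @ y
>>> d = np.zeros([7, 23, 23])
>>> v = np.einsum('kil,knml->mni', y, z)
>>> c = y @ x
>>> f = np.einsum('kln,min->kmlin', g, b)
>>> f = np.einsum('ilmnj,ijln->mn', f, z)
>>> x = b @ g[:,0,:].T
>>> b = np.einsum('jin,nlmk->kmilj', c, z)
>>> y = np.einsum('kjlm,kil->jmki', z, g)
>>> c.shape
(7, 23, 7)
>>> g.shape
(7, 23, 11)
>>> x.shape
(11, 3, 7)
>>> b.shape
(3, 11, 23, 11, 7)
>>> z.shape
(7, 11, 11, 3)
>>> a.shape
(11, 11, 7)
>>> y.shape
(11, 3, 7, 23)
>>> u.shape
(7, 23)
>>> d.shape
(7, 23, 23)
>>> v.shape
(11, 11, 23)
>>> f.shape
(23, 3)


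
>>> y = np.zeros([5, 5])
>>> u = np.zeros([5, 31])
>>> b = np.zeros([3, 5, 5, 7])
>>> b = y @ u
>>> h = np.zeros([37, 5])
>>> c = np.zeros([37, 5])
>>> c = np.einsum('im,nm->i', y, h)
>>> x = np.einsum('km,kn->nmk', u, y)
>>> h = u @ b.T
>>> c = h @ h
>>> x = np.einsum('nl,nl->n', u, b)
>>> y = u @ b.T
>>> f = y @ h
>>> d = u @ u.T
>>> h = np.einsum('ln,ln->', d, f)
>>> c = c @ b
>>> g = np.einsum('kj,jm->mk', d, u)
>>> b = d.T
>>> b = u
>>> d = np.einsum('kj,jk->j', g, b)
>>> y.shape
(5, 5)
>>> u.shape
(5, 31)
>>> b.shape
(5, 31)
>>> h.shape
()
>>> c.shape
(5, 31)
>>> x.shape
(5,)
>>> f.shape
(5, 5)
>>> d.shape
(5,)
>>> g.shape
(31, 5)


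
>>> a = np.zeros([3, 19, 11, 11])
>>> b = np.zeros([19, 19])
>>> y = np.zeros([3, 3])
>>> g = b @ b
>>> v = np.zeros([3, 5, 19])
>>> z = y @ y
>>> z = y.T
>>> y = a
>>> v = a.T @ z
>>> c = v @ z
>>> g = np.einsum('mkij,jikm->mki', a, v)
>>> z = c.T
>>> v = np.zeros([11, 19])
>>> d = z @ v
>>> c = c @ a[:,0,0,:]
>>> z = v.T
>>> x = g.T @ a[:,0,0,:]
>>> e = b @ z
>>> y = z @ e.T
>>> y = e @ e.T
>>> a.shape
(3, 19, 11, 11)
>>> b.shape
(19, 19)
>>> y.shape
(19, 19)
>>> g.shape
(3, 19, 11)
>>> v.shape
(11, 19)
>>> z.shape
(19, 11)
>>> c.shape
(11, 11, 19, 11)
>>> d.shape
(3, 19, 11, 19)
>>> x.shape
(11, 19, 11)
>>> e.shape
(19, 11)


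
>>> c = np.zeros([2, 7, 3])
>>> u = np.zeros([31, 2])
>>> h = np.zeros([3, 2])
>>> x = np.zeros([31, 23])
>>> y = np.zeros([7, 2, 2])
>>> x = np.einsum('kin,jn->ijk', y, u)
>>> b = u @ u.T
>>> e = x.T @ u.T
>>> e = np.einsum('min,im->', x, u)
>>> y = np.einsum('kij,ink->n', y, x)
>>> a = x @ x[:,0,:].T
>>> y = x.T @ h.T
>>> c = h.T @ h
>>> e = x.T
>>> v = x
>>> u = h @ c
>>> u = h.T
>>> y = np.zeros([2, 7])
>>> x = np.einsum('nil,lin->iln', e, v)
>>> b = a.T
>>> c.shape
(2, 2)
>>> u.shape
(2, 3)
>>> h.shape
(3, 2)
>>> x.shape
(31, 2, 7)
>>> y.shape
(2, 7)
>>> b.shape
(2, 31, 2)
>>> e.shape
(7, 31, 2)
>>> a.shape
(2, 31, 2)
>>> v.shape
(2, 31, 7)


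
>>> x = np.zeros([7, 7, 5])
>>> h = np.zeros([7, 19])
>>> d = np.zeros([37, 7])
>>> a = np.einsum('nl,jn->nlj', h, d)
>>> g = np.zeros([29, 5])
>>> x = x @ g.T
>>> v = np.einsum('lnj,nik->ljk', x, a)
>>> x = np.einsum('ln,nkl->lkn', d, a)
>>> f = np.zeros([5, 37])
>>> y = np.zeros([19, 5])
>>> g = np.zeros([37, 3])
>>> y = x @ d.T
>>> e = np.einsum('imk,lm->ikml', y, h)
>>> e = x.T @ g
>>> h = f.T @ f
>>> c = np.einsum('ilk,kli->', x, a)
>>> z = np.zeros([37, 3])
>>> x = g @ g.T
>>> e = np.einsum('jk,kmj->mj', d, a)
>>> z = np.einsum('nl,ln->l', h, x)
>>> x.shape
(37, 37)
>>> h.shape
(37, 37)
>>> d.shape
(37, 7)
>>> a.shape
(7, 19, 37)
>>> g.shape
(37, 3)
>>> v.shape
(7, 29, 37)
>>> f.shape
(5, 37)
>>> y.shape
(37, 19, 37)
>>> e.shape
(19, 37)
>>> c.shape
()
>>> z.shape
(37,)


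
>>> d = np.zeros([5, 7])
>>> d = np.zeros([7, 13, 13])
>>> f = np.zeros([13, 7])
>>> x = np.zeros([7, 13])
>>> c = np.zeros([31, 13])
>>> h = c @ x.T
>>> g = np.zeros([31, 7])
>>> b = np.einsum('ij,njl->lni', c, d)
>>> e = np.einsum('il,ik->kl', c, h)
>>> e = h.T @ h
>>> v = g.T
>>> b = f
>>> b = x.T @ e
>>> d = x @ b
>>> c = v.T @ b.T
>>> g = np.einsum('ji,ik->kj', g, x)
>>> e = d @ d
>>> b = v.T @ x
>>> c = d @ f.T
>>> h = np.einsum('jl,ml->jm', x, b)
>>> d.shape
(7, 7)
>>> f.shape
(13, 7)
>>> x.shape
(7, 13)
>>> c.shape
(7, 13)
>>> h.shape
(7, 31)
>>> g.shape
(13, 31)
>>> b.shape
(31, 13)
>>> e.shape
(7, 7)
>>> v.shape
(7, 31)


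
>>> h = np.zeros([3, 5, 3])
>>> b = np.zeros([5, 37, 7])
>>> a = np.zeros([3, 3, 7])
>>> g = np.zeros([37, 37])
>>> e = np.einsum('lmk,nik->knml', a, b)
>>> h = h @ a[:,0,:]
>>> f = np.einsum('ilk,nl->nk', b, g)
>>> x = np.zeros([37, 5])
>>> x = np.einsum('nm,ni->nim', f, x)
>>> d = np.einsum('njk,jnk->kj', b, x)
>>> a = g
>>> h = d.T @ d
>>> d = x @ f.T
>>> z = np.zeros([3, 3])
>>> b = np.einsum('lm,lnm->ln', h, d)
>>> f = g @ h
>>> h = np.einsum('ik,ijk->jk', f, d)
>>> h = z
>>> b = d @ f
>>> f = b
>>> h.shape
(3, 3)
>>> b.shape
(37, 5, 37)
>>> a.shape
(37, 37)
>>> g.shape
(37, 37)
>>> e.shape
(7, 5, 3, 3)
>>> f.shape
(37, 5, 37)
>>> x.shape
(37, 5, 7)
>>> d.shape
(37, 5, 37)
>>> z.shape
(3, 3)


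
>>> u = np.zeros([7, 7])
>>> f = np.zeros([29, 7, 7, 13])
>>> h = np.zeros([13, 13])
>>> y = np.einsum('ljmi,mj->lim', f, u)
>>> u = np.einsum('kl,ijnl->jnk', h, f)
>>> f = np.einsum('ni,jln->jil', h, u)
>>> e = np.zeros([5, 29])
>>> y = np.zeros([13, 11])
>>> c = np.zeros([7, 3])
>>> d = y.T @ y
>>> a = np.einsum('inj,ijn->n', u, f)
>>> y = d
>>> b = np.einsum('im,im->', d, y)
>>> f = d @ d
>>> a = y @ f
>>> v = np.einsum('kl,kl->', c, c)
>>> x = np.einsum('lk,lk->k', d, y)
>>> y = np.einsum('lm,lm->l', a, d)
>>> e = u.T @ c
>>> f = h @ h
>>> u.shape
(7, 7, 13)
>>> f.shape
(13, 13)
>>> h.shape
(13, 13)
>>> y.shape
(11,)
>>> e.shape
(13, 7, 3)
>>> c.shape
(7, 3)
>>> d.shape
(11, 11)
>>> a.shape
(11, 11)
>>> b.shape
()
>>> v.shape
()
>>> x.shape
(11,)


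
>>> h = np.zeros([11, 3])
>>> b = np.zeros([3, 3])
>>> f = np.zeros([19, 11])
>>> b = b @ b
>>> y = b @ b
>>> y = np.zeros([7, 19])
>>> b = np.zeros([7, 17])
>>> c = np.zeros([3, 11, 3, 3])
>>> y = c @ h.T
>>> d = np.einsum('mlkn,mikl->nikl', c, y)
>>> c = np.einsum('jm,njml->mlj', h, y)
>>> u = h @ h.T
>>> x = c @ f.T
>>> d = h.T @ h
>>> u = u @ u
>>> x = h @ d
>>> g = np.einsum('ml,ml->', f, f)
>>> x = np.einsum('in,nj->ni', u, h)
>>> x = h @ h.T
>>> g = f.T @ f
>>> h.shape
(11, 3)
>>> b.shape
(7, 17)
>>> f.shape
(19, 11)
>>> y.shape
(3, 11, 3, 11)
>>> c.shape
(3, 11, 11)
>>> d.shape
(3, 3)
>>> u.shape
(11, 11)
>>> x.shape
(11, 11)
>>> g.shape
(11, 11)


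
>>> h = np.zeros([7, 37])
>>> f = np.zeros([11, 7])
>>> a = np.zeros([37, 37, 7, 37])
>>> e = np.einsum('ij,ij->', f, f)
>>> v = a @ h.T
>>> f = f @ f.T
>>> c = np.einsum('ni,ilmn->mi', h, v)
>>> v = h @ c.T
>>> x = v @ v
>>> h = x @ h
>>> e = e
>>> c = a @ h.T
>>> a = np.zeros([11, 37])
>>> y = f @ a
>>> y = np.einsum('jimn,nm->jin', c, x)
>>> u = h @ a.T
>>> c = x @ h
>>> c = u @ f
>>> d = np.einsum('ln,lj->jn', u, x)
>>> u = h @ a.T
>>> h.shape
(7, 37)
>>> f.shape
(11, 11)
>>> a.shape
(11, 37)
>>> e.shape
()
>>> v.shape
(7, 7)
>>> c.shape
(7, 11)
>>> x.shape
(7, 7)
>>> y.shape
(37, 37, 7)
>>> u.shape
(7, 11)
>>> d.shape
(7, 11)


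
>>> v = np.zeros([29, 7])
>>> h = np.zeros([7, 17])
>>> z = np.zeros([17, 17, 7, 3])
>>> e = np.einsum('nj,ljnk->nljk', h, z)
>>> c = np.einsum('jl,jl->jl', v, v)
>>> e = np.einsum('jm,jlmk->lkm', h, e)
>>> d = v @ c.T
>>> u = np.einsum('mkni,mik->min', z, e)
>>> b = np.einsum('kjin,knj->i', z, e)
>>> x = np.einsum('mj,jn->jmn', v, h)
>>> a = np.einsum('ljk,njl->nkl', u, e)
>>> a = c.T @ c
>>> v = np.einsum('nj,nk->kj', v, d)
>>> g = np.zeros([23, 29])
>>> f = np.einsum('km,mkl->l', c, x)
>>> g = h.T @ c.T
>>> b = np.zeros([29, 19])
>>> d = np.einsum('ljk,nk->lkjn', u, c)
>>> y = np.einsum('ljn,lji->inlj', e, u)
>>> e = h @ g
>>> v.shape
(29, 7)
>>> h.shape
(7, 17)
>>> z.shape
(17, 17, 7, 3)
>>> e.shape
(7, 29)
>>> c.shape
(29, 7)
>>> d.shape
(17, 7, 3, 29)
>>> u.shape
(17, 3, 7)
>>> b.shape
(29, 19)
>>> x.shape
(7, 29, 17)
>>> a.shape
(7, 7)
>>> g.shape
(17, 29)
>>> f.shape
(17,)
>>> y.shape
(7, 17, 17, 3)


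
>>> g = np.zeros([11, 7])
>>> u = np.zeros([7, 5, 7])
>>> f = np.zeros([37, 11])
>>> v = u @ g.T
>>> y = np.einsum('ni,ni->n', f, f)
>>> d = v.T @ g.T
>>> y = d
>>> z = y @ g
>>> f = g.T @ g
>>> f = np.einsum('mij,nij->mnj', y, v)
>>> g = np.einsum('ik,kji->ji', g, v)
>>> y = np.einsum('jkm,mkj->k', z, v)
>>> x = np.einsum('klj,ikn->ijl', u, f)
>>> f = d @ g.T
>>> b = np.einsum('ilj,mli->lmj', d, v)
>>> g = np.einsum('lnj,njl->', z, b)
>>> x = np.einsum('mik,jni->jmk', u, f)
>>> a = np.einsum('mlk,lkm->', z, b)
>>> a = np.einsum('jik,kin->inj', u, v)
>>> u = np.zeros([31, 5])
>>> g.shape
()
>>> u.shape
(31, 5)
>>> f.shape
(11, 5, 5)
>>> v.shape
(7, 5, 11)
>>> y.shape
(5,)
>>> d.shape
(11, 5, 11)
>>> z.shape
(11, 5, 7)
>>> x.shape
(11, 7, 7)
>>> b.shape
(5, 7, 11)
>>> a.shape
(5, 11, 7)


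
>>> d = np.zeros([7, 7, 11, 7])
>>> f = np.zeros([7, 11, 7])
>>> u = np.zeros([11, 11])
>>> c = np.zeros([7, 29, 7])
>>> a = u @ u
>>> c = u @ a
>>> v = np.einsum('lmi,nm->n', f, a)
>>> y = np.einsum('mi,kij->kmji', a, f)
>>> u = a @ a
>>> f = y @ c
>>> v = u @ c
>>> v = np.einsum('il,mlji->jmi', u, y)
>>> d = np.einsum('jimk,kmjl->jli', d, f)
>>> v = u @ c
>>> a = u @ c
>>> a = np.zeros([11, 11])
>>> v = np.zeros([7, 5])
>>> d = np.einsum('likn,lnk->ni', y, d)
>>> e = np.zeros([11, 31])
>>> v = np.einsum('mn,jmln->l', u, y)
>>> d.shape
(11, 11)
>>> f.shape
(7, 11, 7, 11)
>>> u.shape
(11, 11)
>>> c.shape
(11, 11)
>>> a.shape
(11, 11)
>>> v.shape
(7,)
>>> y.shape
(7, 11, 7, 11)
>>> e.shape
(11, 31)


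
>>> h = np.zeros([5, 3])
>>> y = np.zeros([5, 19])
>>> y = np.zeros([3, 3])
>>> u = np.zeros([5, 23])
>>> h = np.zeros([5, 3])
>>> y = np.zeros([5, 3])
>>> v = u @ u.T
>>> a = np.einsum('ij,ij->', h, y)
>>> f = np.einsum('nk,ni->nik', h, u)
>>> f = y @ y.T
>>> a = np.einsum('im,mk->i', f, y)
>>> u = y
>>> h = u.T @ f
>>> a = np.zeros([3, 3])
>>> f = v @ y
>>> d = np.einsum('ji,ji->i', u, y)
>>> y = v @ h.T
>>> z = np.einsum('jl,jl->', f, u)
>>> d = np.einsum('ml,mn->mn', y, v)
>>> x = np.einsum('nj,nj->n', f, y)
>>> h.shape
(3, 5)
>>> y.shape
(5, 3)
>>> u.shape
(5, 3)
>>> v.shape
(5, 5)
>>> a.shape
(3, 3)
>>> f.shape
(5, 3)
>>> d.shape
(5, 5)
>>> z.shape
()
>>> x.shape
(5,)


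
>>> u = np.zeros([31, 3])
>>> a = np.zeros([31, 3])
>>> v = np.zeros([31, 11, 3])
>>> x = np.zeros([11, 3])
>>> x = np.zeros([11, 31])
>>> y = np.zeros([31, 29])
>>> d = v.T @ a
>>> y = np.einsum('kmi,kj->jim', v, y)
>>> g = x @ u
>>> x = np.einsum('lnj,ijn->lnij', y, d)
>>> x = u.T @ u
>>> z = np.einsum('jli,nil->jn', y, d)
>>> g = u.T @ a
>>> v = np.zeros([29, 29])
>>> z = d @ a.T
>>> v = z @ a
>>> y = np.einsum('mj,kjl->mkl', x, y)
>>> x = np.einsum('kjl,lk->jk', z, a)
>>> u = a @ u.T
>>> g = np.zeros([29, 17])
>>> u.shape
(31, 31)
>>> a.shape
(31, 3)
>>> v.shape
(3, 11, 3)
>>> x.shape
(11, 3)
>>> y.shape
(3, 29, 11)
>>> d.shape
(3, 11, 3)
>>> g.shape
(29, 17)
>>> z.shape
(3, 11, 31)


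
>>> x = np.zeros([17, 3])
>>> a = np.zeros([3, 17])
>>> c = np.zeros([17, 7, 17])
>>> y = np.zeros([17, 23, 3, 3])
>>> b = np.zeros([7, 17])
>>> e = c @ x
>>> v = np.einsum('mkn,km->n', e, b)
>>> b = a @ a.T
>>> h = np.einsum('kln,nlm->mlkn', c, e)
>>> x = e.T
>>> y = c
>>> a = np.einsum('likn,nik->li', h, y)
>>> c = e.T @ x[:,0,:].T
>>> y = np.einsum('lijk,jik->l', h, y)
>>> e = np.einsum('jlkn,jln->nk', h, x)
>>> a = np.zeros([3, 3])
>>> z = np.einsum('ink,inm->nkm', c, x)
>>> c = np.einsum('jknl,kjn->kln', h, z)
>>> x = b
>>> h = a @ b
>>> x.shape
(3, 3)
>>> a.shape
(3, 3)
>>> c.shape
(7, 17, 17)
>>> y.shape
(3,)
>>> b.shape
(3, 3)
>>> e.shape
(17, 17)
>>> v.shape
(3,)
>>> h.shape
(3, 3)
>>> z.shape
(7, 3, 17)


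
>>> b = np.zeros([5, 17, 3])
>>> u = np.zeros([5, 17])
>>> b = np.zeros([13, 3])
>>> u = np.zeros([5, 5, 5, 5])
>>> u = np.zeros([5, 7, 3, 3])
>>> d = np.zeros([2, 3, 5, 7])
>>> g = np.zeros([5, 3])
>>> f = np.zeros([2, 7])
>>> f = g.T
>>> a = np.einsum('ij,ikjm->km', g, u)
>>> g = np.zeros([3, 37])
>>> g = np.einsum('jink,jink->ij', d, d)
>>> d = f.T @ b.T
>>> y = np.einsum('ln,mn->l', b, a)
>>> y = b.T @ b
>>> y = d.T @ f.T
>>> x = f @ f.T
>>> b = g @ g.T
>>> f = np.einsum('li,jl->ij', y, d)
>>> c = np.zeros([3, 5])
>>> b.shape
(3, 3)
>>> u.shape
(5, 7, 3, 3)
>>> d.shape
(5, 13)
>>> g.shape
(3, 2)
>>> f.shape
(3, 5)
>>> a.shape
(7, 3)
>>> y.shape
(13, 3)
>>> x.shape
(3, 3)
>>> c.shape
(3, 5)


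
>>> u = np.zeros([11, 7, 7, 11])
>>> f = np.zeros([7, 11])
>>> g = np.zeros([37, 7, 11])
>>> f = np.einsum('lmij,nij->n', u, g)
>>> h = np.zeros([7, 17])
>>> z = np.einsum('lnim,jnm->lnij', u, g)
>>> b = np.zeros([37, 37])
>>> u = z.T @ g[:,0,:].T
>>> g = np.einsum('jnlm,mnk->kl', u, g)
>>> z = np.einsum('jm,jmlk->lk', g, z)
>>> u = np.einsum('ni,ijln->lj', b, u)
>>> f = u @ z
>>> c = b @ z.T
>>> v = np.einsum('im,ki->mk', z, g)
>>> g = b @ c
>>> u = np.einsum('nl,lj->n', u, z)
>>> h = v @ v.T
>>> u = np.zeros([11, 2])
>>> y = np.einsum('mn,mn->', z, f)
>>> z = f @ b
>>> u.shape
(11, 2)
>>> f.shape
(7, 37)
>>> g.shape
(37, 7)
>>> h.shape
(37, 37)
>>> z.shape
(7, 37)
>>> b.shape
(37, 37)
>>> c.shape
(37, 7)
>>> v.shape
(37, 11)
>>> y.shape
()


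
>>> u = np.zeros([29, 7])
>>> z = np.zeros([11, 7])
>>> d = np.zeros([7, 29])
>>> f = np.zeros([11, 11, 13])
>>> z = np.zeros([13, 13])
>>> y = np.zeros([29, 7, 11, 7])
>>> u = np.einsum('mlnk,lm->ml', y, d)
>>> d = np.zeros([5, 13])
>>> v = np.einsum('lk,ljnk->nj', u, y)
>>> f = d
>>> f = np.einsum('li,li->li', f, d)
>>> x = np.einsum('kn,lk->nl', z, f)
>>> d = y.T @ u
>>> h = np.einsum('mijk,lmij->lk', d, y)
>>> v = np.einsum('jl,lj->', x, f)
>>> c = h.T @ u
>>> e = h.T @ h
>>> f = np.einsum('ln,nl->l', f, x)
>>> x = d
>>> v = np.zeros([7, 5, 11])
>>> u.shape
(29, 7)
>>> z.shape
(13, 13)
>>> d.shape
(7, 11, 7, 7)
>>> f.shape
(5,)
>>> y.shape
(29, 7, 11, 7)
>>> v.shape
(7, 5, 11)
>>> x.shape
(7, 11, 7, 7)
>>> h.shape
(29, 7)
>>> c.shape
(7, 7)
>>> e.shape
(7, 7)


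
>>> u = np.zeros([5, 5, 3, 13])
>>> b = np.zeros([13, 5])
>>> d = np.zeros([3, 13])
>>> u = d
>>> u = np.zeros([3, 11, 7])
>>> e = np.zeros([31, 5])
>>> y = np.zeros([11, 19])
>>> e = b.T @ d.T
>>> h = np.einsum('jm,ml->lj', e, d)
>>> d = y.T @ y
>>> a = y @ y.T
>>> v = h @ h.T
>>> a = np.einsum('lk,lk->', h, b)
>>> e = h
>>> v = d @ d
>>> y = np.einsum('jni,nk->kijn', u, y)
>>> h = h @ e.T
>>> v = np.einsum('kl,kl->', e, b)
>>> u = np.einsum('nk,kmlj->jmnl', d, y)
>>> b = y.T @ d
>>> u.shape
(11, 7, 19, 3)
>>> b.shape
(11, 3, 7, 19)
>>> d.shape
(19, 19)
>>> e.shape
(13, 5)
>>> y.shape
(19, 7, 3, 11)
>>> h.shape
(13, 13)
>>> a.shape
()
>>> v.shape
()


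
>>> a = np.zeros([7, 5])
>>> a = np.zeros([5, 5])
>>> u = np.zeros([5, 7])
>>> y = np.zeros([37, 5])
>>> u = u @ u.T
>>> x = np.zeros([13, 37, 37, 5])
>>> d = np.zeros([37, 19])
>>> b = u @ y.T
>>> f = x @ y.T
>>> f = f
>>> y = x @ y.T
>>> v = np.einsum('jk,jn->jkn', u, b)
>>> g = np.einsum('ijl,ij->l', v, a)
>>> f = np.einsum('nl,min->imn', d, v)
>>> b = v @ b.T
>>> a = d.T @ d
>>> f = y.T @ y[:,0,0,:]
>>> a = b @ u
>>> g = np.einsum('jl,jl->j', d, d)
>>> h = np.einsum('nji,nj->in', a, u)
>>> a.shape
(5, 5, 5)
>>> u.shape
(5, 5)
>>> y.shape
(13, 37, 37, 37)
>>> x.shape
(13, 37, 37, 5)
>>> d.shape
(37, 19)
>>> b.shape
(5, 5, 5)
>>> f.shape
(37, 37, 37, 37)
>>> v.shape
(5, 5, 37)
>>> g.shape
(37,)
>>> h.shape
(5, 5)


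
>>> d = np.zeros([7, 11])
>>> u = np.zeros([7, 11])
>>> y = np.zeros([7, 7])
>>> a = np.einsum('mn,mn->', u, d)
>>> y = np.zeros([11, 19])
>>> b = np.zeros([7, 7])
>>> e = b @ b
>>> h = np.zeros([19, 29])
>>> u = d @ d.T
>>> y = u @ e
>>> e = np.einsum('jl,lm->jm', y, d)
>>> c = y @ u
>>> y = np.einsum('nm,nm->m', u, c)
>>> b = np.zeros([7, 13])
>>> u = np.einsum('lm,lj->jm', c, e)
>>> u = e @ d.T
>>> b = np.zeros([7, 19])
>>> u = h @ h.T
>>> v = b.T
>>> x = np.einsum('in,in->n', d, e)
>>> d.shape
(7, 11)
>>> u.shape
(19, 19)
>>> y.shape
(7,)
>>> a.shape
()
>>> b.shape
(7, 19)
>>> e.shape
(7, 11)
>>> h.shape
(19, 29)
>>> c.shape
(7, 7)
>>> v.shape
(19, 7)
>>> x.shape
(11,)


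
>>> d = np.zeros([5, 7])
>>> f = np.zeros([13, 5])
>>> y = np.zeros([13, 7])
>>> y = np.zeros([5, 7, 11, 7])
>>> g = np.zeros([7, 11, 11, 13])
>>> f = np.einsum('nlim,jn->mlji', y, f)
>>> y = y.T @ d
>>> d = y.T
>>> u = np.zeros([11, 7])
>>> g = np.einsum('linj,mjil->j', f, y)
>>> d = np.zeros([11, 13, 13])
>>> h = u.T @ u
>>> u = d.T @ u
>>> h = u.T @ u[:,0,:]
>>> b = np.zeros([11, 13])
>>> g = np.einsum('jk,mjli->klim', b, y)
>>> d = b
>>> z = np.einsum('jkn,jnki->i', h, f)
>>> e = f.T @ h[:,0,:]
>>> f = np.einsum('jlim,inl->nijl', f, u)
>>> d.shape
(11, 13)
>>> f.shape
(13, 13, 7, 7)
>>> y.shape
(7, 11, 7, 7)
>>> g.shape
(13, 7, 7, 7)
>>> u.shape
(13, 13, 7)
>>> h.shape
(7, 13, 7)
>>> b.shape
(11, 13)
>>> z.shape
(11,)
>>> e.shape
(11, 13, 7, 7)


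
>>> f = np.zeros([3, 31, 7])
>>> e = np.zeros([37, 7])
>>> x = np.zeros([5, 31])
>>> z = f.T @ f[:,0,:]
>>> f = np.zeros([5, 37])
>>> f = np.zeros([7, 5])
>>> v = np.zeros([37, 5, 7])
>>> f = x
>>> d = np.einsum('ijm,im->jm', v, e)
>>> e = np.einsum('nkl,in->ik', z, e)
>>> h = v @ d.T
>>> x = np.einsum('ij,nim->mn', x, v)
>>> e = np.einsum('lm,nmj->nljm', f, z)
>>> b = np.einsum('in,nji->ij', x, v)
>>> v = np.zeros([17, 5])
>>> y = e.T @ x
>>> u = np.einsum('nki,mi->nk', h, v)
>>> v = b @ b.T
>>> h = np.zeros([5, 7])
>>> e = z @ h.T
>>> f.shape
(5, 31)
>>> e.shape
(7, 31, 5)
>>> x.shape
(7, 37)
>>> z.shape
(7, 31, 7)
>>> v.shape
(7, 7)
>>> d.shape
(5, 7)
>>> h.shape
(5, 7)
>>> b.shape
(7, 5)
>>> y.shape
(31, 7, 5, 37)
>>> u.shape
(37, 5)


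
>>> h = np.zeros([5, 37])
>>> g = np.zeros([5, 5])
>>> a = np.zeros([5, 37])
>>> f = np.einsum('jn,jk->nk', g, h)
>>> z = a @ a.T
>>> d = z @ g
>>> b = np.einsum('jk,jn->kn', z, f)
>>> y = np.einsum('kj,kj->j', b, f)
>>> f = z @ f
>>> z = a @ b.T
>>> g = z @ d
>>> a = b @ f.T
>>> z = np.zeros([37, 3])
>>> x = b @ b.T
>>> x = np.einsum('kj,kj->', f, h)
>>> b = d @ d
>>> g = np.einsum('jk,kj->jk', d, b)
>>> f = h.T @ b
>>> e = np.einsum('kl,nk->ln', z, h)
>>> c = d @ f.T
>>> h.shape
(5, 37)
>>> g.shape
(5, 5)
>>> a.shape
(5, 5)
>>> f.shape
(37, 5)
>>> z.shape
(37, 3)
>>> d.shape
(5, 5)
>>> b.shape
(5, 5)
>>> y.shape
(37,)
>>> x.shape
()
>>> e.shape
(3, 5)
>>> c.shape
(5, 37)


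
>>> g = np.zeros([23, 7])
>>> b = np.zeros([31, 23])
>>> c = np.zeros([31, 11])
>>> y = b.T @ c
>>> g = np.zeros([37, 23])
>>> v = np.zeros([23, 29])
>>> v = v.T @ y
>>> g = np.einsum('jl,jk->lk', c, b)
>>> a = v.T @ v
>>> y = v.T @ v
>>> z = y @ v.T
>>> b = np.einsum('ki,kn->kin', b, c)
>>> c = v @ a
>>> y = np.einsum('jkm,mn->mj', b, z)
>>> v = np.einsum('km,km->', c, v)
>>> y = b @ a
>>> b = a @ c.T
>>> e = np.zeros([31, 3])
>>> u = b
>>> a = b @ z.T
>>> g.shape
(11, 23)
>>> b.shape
(11, 29)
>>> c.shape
(29, 11)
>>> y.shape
(31, 23, 11)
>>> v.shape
()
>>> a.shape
(11, 11)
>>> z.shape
(11, 29)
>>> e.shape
(31, 3)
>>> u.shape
(11, 29)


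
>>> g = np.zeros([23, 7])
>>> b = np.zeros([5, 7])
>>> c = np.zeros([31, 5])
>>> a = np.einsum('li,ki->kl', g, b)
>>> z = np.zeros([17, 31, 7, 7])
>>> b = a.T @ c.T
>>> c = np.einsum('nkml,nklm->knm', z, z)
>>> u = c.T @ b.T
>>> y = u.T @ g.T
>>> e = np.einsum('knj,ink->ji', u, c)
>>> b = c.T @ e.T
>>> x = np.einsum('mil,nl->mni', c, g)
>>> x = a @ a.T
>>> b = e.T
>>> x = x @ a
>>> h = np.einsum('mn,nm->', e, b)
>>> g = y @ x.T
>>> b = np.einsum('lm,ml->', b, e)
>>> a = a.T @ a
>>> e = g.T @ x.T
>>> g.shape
(23, 17, 5)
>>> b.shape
()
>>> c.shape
(31, 17, 7)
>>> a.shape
(23, 23)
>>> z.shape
(17, 31, 7, 7)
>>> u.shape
(7, 17, 23)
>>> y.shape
(23, 17, 23)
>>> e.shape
(5, 17, 5)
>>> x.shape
(5, 23)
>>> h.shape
()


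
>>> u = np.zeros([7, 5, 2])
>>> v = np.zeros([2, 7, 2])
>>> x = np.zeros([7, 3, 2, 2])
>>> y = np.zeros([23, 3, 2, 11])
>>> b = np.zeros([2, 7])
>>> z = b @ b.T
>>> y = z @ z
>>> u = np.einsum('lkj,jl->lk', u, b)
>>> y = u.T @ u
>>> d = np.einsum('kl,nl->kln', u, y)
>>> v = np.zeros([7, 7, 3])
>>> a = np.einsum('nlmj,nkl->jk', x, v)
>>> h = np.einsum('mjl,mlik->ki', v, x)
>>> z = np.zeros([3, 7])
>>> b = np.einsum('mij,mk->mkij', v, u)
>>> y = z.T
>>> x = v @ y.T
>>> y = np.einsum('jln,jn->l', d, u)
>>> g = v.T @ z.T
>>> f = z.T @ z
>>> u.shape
(7, 5)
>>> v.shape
(7, 7, 3)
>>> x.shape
(7, 7, 7)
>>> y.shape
(5,)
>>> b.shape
(7, 5, 7, 3)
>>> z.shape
(3, 7)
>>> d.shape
(7, 5, 5)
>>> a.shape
(2, 7)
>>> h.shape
(2, 2)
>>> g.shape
(3, 7, 3)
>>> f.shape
(7, 7)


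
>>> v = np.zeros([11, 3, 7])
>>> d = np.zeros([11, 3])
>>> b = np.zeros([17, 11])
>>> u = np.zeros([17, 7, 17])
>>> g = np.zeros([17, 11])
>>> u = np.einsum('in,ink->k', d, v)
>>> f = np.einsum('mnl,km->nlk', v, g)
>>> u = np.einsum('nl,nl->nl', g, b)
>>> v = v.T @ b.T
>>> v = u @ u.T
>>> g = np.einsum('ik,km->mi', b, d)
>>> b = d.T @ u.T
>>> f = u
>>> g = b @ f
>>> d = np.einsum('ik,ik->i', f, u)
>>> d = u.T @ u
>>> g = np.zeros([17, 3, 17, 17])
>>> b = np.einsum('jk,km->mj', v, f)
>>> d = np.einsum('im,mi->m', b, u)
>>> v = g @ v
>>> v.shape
(17, 3, 17, 17)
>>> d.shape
(17,)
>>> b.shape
(11, 17)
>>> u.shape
(17, 11)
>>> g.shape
(17, 3, 17, 17)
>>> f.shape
(17, 11)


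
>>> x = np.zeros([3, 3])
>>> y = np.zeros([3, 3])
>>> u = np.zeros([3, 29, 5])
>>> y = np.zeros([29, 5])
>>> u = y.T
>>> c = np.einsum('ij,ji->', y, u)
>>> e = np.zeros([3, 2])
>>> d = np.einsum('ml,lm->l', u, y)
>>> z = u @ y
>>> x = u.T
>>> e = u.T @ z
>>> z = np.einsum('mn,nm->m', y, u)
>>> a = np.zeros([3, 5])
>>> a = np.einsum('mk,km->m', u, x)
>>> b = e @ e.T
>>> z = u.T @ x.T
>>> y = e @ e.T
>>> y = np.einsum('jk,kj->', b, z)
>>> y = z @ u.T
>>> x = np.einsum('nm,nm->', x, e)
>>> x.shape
()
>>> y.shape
(29, 5)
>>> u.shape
(5, 29)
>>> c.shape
()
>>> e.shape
(29, 5)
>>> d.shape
(29,)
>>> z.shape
(29, 29)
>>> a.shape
(5,)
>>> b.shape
(29, 29)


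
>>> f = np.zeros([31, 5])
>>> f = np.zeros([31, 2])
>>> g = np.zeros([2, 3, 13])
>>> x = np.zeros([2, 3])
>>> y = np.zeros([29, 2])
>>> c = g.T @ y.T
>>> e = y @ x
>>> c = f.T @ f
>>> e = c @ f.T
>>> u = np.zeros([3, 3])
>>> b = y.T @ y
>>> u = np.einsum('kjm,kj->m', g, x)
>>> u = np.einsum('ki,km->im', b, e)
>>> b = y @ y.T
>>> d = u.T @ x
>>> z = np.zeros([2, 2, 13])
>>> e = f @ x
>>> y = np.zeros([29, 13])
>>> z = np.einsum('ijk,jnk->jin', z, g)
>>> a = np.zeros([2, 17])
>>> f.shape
(31, 2)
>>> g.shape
(2, 3, 13)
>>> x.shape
(2, 3)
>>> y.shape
(29, 13)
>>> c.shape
(2, 2)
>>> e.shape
(31, 3)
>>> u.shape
(2, 31)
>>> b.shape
(29, 29)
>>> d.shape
(31, 3)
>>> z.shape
(2, 2, 3)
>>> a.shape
(2, 17)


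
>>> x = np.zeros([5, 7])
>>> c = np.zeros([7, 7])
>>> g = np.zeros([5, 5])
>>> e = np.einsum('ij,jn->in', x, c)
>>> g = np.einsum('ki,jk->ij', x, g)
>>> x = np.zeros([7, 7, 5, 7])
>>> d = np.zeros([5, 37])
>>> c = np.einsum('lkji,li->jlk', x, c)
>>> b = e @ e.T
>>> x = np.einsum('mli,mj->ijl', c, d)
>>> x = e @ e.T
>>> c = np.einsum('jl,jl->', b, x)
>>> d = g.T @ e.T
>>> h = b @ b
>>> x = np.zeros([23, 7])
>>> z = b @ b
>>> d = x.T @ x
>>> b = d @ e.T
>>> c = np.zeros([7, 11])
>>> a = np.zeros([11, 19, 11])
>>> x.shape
(23, 7)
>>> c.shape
(7, 11)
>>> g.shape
(7, 5)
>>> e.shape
(5, 7)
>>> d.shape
(7, 7)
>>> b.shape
(7, 5)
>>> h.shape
(5, 5)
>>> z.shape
(5, 5)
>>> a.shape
(11, 19, 11)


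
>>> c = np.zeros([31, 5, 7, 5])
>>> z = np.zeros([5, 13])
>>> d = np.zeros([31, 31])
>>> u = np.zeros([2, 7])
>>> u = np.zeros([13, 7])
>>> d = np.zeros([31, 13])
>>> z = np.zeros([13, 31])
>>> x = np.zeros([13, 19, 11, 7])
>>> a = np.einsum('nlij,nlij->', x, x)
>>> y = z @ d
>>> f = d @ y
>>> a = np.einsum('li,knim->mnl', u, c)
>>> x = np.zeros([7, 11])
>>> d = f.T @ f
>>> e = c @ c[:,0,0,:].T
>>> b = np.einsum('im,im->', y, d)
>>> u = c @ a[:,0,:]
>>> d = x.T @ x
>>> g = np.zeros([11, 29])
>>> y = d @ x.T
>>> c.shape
(31, 5, 7, 5)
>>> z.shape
(13, 31)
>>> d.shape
(11, 11)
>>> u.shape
(31, 5, 7, 13)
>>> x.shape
(7, 11)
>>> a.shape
(5, 5, 13)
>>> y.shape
(11, 7)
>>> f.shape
(31, 13)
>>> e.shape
(31, 5, 7, 31)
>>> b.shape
()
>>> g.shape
(11, 29)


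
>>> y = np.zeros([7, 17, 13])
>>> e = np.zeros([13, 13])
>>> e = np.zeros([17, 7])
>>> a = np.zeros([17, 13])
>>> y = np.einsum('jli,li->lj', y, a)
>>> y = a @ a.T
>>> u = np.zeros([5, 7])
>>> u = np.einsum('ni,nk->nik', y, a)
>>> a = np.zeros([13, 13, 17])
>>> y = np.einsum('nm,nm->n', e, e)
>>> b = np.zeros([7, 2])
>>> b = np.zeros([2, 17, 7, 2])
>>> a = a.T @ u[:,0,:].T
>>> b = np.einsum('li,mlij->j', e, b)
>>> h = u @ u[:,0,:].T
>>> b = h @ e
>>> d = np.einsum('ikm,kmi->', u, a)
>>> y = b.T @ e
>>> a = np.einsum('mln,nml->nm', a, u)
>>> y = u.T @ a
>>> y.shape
(13, 17, 17)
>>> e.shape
(17, 7)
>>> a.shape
(17, 17)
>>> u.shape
(17, 17, 13)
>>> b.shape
(17, 17, 7)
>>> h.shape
(17, 17, 17)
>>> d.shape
()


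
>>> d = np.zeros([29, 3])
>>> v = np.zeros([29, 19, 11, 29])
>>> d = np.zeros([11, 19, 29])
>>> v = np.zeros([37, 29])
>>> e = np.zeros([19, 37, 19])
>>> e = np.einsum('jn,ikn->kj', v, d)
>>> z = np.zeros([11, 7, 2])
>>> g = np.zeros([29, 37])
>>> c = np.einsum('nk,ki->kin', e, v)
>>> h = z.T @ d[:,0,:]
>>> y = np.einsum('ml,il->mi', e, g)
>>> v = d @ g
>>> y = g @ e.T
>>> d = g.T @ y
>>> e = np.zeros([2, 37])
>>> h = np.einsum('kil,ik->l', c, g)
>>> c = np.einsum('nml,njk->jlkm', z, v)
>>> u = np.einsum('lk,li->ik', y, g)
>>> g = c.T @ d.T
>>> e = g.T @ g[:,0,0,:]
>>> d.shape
(37, 19)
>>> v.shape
(11, 19, 37)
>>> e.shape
(37, 2, 37, 37)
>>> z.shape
(11, 7, 2)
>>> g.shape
(7, 37, 2, 37)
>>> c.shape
(19, 2, 37, 7)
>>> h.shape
(19,)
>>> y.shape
(29, 19)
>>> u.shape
(37, 19)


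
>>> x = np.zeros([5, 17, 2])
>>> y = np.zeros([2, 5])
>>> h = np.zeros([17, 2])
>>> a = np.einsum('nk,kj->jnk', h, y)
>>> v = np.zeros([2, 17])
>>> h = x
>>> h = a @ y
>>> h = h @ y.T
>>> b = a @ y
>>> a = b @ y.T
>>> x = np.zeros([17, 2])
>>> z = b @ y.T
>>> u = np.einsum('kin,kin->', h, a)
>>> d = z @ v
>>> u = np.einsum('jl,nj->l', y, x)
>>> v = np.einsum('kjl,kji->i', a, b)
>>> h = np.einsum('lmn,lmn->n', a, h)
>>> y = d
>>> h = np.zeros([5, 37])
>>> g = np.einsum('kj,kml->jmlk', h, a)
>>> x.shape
(17, 2)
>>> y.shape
(5, 17, 17)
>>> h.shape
(5, 37)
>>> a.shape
(5, 17, 2)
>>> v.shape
(5,)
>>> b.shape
(5, 17, 5)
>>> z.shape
(5, 17, 2)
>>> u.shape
(5,)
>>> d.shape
(5, 17, 17)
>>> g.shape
(37, 17, 2, 5)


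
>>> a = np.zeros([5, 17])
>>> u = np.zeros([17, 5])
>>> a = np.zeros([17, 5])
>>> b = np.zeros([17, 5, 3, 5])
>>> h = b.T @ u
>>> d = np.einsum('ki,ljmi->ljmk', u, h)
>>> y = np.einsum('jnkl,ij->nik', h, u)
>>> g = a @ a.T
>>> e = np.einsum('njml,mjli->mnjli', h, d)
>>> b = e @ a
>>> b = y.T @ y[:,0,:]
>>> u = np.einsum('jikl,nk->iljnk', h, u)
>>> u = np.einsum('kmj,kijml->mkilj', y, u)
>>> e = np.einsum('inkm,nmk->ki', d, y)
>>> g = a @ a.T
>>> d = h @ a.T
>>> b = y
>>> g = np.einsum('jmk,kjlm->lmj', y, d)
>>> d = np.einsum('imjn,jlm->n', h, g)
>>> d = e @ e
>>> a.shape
(17, 5)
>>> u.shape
(17, 3, 5, 5, 5)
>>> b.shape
(3, 17, 5)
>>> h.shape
(5, 3, 5, 5)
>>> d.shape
(5, 5)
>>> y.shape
(3, 17, 5)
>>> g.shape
(5, 17, 3)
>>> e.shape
(5, 5)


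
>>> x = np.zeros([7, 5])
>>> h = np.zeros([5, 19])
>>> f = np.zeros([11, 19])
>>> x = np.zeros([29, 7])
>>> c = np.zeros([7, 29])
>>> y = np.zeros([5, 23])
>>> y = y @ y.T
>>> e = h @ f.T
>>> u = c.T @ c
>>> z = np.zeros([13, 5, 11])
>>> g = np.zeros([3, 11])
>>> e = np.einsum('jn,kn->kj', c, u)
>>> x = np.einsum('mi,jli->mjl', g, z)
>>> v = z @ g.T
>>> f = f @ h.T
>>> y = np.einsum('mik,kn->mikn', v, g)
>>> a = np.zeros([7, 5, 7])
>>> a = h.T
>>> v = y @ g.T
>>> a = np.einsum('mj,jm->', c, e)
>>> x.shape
(3, 13, 5)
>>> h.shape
(5, 19)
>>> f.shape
(11, 5)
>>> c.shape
(7, 29)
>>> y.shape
(13, 5, 3, 11)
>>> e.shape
(29, 7)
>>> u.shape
(29, 29)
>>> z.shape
(13, 5, 11)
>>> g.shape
(3, 11)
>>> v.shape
(13, 5, 3, 3)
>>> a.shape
()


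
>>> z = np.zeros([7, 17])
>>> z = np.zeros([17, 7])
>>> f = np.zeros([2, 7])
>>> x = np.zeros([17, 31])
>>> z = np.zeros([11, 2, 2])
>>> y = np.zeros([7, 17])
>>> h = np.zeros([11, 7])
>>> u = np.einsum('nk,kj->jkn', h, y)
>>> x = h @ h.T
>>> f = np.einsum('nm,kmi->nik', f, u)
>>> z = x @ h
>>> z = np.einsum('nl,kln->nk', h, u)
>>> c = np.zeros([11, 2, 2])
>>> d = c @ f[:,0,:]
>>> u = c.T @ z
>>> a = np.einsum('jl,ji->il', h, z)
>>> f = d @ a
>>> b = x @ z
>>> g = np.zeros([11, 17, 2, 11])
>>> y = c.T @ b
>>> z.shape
(11, 17)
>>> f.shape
(11, 2, 7)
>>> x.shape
(11, 11)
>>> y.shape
(2, 2, 17)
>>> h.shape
(11, 7)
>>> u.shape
(2, 2, 17)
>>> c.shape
(11, 2, 2)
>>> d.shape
(11, 2, 17)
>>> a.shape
(17, 7)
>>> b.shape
(11, 17)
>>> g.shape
(11, 17, 2, 11)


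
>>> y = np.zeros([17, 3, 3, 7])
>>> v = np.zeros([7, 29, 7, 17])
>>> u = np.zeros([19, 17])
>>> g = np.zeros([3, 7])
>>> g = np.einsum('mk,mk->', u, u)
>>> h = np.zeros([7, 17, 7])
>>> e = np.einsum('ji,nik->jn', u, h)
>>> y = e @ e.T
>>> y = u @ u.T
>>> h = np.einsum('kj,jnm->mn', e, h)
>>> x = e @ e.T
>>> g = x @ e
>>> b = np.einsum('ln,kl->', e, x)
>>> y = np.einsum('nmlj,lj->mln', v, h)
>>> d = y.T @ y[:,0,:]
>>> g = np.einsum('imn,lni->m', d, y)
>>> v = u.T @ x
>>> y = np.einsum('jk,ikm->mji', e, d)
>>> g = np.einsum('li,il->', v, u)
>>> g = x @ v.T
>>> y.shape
(7, 19, 7)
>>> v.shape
(17, 19)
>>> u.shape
(19, 17)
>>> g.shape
(19, 17)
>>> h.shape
(7, 17)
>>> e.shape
(19, 7)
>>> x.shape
(19, 19)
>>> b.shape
()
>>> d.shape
(7, 7, 7)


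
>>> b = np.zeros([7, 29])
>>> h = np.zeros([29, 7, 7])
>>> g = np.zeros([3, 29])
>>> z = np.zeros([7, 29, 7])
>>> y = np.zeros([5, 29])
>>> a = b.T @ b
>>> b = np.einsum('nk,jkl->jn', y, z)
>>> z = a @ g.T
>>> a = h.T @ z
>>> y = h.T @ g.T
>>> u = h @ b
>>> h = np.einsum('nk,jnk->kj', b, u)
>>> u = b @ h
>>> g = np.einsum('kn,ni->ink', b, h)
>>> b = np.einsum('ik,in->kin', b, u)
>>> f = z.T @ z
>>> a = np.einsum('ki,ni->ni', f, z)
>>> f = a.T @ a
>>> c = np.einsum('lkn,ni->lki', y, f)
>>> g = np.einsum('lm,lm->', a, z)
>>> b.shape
(5, 7, 29)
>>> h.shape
(5, 29)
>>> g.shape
()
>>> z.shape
(29, 3)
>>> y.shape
(7, 7, 3)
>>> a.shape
(29, 3)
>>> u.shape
(7, 29)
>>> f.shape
(3, 3)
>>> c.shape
(7, 7, 3)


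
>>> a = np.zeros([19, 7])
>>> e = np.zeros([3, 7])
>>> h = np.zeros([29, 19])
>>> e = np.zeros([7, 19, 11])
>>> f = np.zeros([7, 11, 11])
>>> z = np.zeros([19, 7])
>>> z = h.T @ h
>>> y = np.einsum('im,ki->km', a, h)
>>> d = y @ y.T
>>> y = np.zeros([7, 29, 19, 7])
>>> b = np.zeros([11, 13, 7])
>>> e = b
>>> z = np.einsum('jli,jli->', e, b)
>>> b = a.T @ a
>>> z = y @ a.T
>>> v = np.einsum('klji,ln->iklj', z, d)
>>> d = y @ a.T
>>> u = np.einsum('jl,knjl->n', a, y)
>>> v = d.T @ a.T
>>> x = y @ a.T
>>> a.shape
(19, 7)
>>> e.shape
(11, 13, 7)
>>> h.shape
(29, 19)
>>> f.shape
(7, 11, 11)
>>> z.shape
(7, 29, 19, 19)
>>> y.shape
(7, 29, 19, 7)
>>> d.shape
(7, 29, 19, 19)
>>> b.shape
(7, 7)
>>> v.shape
(19, 19, 29, 19)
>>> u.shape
(29,)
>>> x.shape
(7, 29, 19, 19)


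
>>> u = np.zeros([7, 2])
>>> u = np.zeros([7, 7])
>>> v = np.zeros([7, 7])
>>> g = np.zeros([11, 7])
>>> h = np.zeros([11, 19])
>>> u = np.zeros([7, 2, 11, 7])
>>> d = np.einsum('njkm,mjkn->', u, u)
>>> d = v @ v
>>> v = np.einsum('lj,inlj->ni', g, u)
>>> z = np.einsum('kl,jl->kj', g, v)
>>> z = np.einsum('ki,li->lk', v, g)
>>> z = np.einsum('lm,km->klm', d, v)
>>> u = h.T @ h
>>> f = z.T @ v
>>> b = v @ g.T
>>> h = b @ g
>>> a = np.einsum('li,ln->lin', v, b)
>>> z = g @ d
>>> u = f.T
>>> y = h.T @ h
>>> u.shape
(7, 7, 7)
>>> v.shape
(2, 7)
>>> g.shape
(11, 7)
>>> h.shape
(2, 7)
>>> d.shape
(7, 7)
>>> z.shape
(11, 7)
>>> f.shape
(7, 7, 7)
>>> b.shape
(2, 11)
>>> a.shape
(2, 7, 11)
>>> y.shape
(7, 7)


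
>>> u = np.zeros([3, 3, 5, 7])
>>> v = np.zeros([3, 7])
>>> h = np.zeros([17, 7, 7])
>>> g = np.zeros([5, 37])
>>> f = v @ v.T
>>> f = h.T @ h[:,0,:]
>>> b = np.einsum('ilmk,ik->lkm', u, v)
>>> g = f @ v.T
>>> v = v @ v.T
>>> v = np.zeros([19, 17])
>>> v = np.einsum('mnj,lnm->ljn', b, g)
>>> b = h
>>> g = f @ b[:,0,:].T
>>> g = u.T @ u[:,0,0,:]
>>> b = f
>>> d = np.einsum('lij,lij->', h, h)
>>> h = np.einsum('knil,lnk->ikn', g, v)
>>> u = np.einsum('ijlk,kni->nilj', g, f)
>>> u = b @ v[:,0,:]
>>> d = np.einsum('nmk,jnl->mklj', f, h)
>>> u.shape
(7, 7, 7)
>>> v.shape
(7, 5, 7)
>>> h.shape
(3, 7, 5)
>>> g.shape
(7, 5, 3, 7)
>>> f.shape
(7, 7, 7)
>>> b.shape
(7, 7, 7)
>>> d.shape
(7, 7, 5, 3)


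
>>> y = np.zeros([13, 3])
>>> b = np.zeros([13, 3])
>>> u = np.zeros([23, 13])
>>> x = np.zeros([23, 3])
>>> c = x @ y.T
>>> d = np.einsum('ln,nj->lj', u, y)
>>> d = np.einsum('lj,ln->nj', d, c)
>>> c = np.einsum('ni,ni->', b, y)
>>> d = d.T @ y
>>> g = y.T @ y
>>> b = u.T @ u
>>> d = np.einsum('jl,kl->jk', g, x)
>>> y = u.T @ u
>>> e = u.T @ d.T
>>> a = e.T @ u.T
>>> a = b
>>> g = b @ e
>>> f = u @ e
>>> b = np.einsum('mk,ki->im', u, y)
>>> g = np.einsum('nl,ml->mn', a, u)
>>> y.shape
(13, 13)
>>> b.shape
(13, 23)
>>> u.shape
(23, 13)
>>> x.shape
(23, 3)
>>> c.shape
()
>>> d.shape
(3, 23)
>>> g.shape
(23, 13)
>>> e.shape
(13, 3)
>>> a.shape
(13, 13)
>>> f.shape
(23, 3)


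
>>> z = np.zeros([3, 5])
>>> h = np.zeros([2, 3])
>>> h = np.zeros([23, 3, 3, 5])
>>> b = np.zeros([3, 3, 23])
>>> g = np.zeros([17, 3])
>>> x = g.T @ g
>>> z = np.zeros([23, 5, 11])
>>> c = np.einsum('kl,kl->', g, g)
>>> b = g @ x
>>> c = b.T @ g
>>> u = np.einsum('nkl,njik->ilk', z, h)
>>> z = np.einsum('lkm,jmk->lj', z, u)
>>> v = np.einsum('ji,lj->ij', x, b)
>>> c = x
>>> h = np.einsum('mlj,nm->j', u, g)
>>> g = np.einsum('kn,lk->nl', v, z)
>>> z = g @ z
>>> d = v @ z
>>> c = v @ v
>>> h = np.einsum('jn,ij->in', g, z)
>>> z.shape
(3, 3)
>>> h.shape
(3, 23)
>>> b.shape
(17, 3)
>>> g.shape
(3, 23)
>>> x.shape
(3, 3)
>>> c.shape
(3, 3)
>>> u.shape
(3, 11, 5)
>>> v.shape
(3, 3)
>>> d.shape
(3, 3)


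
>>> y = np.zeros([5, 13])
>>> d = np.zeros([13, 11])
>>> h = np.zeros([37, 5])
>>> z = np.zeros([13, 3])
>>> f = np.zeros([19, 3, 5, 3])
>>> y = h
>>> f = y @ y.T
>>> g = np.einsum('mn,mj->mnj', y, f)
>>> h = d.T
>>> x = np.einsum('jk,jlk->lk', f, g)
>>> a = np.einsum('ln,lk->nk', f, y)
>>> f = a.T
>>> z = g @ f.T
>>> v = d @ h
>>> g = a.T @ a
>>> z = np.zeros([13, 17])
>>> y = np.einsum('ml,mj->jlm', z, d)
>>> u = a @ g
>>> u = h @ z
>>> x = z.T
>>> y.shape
(11, 17, 13)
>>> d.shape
(13, 11)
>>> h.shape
(11, 13)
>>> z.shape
(13, 17)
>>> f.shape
(5, 37)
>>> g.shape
(5, 5)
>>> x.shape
(17, 13)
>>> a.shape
(37, 5)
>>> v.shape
(13, 13)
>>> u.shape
(11, 17)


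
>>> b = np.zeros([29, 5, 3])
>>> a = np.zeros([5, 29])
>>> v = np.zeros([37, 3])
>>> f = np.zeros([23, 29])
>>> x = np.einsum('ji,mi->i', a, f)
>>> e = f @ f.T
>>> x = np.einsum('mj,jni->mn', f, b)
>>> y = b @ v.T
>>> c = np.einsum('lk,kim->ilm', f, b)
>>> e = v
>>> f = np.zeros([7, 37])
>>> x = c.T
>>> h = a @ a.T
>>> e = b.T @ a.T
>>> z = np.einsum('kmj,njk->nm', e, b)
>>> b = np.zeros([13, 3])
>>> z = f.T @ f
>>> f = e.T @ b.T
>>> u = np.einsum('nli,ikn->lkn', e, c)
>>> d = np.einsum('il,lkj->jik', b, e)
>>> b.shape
(13, 3)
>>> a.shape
(5, 29)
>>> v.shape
(37, 3)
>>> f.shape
(5, 5, 13)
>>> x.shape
(3, 23, 5)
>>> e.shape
(3, 5, 5)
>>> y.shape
(29, 5, 37)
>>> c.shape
(5, 23, 3)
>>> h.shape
(5, 5)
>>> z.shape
(37, 37)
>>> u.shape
(5, 23, 3)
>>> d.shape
(5, 13, 5)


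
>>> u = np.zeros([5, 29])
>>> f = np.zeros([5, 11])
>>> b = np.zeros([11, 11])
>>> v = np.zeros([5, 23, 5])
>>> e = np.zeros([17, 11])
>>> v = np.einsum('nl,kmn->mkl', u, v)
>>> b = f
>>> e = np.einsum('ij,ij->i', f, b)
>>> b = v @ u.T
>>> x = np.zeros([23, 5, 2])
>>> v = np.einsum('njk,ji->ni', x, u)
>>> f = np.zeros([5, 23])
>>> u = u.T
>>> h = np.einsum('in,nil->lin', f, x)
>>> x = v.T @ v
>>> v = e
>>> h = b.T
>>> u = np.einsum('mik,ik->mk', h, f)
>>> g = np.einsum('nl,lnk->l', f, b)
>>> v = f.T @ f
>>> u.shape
(5, 23)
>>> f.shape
(5, 23)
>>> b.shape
(23, 5, 5)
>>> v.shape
(23, 23)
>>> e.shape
(5,)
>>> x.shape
(29, 29)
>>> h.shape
(5, 5, 23)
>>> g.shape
(23,)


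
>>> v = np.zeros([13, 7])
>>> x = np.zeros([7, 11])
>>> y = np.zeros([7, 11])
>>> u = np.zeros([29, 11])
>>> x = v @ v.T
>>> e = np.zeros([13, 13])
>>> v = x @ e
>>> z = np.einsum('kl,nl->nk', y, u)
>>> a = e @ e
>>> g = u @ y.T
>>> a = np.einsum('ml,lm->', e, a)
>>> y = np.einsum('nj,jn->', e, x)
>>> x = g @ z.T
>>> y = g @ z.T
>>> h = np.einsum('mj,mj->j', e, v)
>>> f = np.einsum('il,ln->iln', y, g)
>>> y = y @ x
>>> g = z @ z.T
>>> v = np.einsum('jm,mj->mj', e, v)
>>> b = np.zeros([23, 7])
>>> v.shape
(13, 13)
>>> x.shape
(29, 29)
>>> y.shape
(29, 29)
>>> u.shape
(29, 11)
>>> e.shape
(13, 13)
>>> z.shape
(29, 7)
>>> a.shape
()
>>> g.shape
(29, 29)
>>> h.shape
(13,)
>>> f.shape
(29, 29, 7)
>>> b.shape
(23, 7)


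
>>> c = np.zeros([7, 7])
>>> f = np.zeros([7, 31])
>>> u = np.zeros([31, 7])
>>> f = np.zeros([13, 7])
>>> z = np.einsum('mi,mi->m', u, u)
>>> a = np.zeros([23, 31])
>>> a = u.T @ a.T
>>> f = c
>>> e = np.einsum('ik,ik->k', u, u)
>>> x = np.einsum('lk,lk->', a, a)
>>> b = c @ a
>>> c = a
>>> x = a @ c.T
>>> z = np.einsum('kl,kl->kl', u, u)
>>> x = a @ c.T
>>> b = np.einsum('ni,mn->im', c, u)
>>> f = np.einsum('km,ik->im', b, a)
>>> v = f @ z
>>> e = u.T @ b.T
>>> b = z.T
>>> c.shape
(7, 23)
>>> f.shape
(7, 31)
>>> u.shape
(31, 7)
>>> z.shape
(31, 7)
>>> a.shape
(7, 23)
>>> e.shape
(7, 23)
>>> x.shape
(7, 7)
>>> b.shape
(7, 31)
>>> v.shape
(7, 7)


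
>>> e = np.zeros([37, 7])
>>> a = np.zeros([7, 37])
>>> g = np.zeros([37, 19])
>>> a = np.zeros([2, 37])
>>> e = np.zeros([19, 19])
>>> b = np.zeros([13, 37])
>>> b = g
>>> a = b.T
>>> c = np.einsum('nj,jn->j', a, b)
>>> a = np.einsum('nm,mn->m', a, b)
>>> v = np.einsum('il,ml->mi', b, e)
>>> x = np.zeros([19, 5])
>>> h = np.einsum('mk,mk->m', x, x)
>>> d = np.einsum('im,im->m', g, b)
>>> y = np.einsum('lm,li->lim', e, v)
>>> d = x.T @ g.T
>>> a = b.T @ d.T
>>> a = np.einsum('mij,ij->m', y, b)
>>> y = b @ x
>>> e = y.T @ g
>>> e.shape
(5, 19)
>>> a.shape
(19,)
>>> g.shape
(37, 19)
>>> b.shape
(37, 19)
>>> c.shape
(37,)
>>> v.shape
(19, 37)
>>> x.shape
(19, 5)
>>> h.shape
(19,)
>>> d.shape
(5, 37)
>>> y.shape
(37, 5)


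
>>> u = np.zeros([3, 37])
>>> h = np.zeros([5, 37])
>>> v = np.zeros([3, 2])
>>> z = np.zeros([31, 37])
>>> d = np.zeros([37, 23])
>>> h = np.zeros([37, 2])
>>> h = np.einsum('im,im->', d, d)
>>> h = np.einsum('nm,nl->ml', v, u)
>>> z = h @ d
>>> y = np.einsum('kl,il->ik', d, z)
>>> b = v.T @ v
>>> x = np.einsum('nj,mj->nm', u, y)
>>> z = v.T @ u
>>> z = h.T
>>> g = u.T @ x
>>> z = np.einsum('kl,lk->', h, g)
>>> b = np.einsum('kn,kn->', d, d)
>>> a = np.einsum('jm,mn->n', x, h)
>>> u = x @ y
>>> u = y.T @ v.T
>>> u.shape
(37, 3)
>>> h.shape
(2, 37)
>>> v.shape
(3, 2)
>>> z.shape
()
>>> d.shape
(37, 23)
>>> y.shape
(2, 37)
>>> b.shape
()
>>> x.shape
(3, 2)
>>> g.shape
(37, 2)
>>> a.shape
(37,)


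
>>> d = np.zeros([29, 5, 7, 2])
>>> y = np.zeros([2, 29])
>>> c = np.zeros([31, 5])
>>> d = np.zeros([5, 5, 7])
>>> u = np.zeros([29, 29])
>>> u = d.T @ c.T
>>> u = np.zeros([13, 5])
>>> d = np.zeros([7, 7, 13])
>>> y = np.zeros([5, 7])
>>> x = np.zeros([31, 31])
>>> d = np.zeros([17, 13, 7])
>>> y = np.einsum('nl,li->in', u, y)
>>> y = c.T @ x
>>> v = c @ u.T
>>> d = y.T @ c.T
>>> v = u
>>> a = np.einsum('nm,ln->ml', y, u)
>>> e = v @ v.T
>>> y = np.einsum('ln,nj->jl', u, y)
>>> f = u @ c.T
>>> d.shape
(31, 31)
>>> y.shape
(31, 13)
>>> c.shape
(31, 5)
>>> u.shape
(13, 5)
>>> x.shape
(31, 31)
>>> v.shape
(13, 5)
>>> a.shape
(31, 13)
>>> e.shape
(13, 13)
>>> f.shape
(13, 31)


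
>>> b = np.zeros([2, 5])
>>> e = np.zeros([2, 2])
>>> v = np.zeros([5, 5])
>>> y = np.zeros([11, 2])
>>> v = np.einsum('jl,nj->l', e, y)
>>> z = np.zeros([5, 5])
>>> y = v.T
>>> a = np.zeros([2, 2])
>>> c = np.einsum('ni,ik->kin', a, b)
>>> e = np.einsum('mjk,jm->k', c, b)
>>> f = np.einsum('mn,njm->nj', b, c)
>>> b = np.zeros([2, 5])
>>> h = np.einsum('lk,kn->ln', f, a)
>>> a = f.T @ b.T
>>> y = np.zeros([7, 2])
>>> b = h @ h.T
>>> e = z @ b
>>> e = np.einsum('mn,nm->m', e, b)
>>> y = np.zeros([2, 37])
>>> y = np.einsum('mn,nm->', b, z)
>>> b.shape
(5, 5)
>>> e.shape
(5,)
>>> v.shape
(2,)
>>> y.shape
()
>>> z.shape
(5, 5)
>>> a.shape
(2, 2)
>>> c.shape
(5, 2, 2)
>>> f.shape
(5, 2)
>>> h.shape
(5, 2)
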